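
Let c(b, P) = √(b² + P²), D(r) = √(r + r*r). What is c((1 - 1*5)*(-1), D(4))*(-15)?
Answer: -90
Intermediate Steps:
D(r) = √(r + r²)
c(b, P) = √(P² + b²)
c((1 - 1*5)*(-1), D(4))*(-15) = √((√(4*(1 + 4)))² + ((1 - 1*5)*(-1))²)*(-15) = √((√(4*5))² + ((1 - 5)*(-1))²)*(-15) = √((√20)² + (-4*(-1))²)*(-15) = √((2*√5)² + 4²)*(-15) = √(20 + 16)*(-15) = √36*(-15) = 6*(-15) = -90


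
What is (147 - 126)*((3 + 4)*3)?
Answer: 441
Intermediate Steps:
(147 - 126)*((3 + 4)*3) = 21*(7*3) = 21*21 = 441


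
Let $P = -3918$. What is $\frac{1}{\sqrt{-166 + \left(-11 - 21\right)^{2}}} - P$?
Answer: $3918 + \frac{\sqrt{858}}{858} \approx 3918.0$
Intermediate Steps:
$\frac{1}{\sqrt{-166 + \left(-11 - 21\right)^{2}}} - P = \frac{1}{\sqrt{-166 + \left(-11 - 21\right)^{2}}} - -3918 = \frac{1}{\sqrt{-166 + \left(-32\right)^{2}}} + 3918 = \frac{1}{\sqrt{-166 + 1024}} + 3918 = \frac{1}{\sqrt{858}} + 3918 = \frac{\sqrt{858}}{858} + 3918 = 3918 + \frac{\sqrt{858}}{858}$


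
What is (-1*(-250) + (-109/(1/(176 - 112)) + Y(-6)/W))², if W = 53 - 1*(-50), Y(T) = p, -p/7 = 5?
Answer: 479989852969/10609 ≈ 4.5244e+7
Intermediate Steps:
p = -35 (p = -7*5 = -35)
Y(T) = -35
W = 103 (W = 53 + 50 = 103)
(-1*(-250) + (-109/(1/(176 - 112)) + Y(-6)/W))² = (-1*(-250) + (-109/(1/(176 - 112)) - 35/103))² = (250 + (-109/(1/64) - 35*1/103))² = (250 + (-109/1/64 - 35/103))² = (250 + (-109*64 - 35/103))² = (250 + (-6976 - 35/103))² = (250 - 718563/103)² = (-692813/103)² = 479989852969/10609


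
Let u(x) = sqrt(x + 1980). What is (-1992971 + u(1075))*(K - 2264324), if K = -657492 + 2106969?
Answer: 1623966440437 - 814847*sqrt(3055) ≈ 1.6239e+12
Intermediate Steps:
K = 1449477
u(x) = sqrt(1980 + x)
(-1992971 + u(1075))*(K - 2264324) = (-1992971 + sqrt(1980 + 1075))*(1449477 - 2264324) = (-1992971 + sqrt(3055))*(-814847) = 1623966440437 - 814847*sqrt(3055)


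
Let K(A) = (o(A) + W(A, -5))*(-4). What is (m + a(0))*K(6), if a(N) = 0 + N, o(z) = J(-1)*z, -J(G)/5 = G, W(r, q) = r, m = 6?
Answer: -864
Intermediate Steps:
J(G) = -5*G
o(z) = 5*z (o(z) = (-5*(-1))*z = 5*z)
K(A) = -24*A (K(A) = (5*A + A)*(-4) = (6*A)*(-4) = -24*A)
a(N) = N
(m + a(0))*K(6) = (6 + 0)*(-24*6) = 6*(-144) = -864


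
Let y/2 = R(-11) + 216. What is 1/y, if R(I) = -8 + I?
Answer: 1/394 ≈ 0.0025381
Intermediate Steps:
y = 394 (y = 2*((-8 - 11) + 216) = 2*(-19 + 216) = 2*197 = 394)
1/y = 1/394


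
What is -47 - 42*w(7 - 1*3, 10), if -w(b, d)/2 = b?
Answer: 289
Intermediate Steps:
w(b, d) = -2*b
-47 - 42*w(7 - 1*3, 10) = -47 - (-84)*(7 - 1*3) = -47 - (-84)*(7 - 3) = -47 - (-84)*4 = -47 - 42*(-8) = -47 + 336 = 289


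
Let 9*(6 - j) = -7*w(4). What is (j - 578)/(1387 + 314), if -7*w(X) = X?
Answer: -736/2187 ≈ -0.33653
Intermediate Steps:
w(X) = -X/7
j = 50/9 (j = 6 - (-7)*(-⅐*4)/9 = 6 - (-7)*(-4)/(9*7) = 6 - ⅑*4 = 6 - 4/9 = 50/9 ≈ 5.5556)
(j - 578)/(1387 + 314) = (50/9 - 578)/(1387 + 314) = -5152/9/1701 = (1/1701)*(-5152/9) = -736/2187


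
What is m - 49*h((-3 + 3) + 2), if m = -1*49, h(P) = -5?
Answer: 196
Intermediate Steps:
m = -49
m - 49*h((-3 + 3) + 2) = -49 - 49*(-5) = -49 + 245 = 196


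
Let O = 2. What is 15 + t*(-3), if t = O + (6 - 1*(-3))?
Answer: -18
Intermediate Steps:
t = 11 (t = 2 + (6 - 1*(-3)) = 2 + (6 + 3) = 2 + 9 = 11)
15 + t*(-3) = 15 + 11*(-3) = 15 - 33 = -18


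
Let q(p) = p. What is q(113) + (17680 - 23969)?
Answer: -6176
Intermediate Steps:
q(113) + (17680 - 23969) = 113 + (17680 - 23969) = 113 - 6289 = -6176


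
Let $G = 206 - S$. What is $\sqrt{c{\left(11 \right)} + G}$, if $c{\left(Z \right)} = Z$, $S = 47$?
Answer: $\sqrt{170} \approx 13.038$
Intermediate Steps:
$G = 159$ ($G = 206 - 47 = 159$)
$\sqrt{c{\left(11 \right)} + G} = \sqrt{11 + 159} = \sqrt{170}$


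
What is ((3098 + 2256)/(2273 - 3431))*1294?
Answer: -3464038/579 ≈ -5982.8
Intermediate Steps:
((3098 + 2256)/(2273 - 3431))*1294 = (5354/(-1158))*1294 = (5354*(-1/1158))*1294 = -2677/579*1294 = -3464038/579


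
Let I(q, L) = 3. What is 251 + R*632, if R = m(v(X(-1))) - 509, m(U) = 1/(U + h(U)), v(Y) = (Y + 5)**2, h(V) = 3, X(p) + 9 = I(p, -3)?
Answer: -321279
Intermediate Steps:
X(p) = -6 (X(p) = -9 + 3 = -6)
v(Y) = (5 + Y)**2
m(U) = 1/(3 + U) (m(U) = 1/(U + 3) = 1/(3 + U))
R = -2035/4 (R = 1/(3 + (5 - 6)**2) - 509 = 1/(3 + (-1)**2) - 509 = 1/(3 + 1) - 509 = 1/4 - 509 = -2035/4 ≈ -508.75)
251 + R*632 = 251 - 2035/4*632 = 251 - 321530 = -321279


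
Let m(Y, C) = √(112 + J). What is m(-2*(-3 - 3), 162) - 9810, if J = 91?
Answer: -9810 + √203 ≈ -9795.8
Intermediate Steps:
m(Y, C) = √203 (m(Y, C) = √(112 + 91) = √203)
m(-2*(-3 - 3), 162) - 9810 = √203 - 9810 = -9810 + √203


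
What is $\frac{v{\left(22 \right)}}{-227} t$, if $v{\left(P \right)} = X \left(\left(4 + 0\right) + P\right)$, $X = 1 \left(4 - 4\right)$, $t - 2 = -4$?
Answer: $0$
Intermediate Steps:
$t = -2$ ($t = 2 - 4 = -2$)
$X = 0$ ($X = 1 \cdot 0 = 0$)
$v{\left(P \right)} = 0$ ($v{\left(P \right)} = 0 \left(\left(4 + 0\right) + P\right) = 0 \left(4 + P\right) = 0$)
$\frac{v{\left(22 \right)}}{-227} t = \frac{0}{-227} \left(-2\right) = 0 \left(- \frac{1}{227}\right) \left(-2\right) = 0 \left(-2\right) = 0$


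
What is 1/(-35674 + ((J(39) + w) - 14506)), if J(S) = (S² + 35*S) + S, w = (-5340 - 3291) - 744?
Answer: -1/56630 ≈ -1.7658e-5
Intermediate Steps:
w = -9375 (w = -8631 - 744 = -9375)
J(S) = S² + 36*S
1/(-35674 + ((J(39) + w) - 14506)) = 1/(-35674 + ((39*(36 + 39) - 9375) - 14506)) = 1/(-35674 + ((39*75 - 9375) - 14506)) = 1/(-35674 + ((2925 - 9375) - 14506)) = 1/(-35674 + (-6450 - 14506)) = 1/(-35674 - 20956) = 1/(-56630) = -1/56630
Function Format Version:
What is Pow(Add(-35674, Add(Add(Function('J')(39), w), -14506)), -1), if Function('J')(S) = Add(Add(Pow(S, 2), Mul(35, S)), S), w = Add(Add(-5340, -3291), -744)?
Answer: Rational(-1, 56630) ≈ -1.7658e-5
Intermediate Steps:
w = -9375 (w = Add(-8631, -744) = -9375)
Function('J')(S) = Add(Pow(S, 2), Mul(36, S))
Pow(Add(-35674, Add(Add(Function('J')(39), w), -14506)), -1) = Pow(Add(-35674, Add(Add(Mul(39, Add(36, 39)), -9375), -14506)), -1) = Pow(Add(-35674, Add(Add(Mul(39, 75), -9375), -14506)), -1) = Pow(Add(-35674, Add(Add(2925, -9375), -14506)), -1) = Pow(Add(-35674, Add(-6450, -14506)), -1) = Pow(Add(-35674, -20956), -1) = Pow(-56630, -1) = Rational(-1, 56630)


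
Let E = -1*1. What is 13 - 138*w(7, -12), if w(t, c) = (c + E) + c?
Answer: 3463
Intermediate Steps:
E = -1
w(t, c) = -1 + 2*c (w(t, c) = (c - 1) + c = (-1 + c) + c = -1 + 2*c)
13 - 138*w(7, -12) = 13 - 138*(-1 + 2*(-12)) = 13 - 138*(-1 - 24) = 13 - 138*(-25) = 13 + 3450 = 3463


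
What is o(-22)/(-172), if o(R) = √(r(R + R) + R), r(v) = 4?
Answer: -3*I*√2/172 ≈ -0.024667*I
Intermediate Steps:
o(R) = √(4 + R)
o(-22)/(-172) = √(4 - 22)/(-172) = √(-18)*(-1/172) = (3*I*√2)*(-1/172) = -3*I*√2/172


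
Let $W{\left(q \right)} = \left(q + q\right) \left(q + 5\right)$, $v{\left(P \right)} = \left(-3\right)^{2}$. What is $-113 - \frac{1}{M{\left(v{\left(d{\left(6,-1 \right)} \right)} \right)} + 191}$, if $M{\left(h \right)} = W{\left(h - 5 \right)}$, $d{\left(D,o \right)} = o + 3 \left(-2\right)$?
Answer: $- \frac{29720}{263} \approx -113.0$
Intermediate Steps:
$d{\left(D,o \right)} = -6 + o$ ($d{\left(D,o \right)} = o - 6 = -6 + o$)
$v{\left(P \right)} = 9$
$W{\left(q \right)} = 2 q \left(5 + q\right)$
$M{\left(h \right)} = 2 h \left(-5 + h\right)$ ($M{\left(h \right)} = 2 \left(h - 5\right) \left(5 + \left(h - 5\right)\right) = 2 \left(-5 + h\right) \left(5 + \left(-5 + h\right)\right) = 2 \left(-5 + h\right) h = 2 h \left(-5 + h\right)$)
$-113 - \frac{1}{M{\left(v{\left(d{\left(6,-1 \right)} \right)} \right)} + 191} = -113 - \frac{1}{2 \cdot 9 \left(-5 + 9\right) + 191} = -113 - \frac{1}{2 \cdot 9 \cdot 4 + 191} = -113 - \frac{1}{72 + 191} = -113 - \frac{1}{263} = - \frac{29720}{263}$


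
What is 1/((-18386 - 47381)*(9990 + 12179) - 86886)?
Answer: -1/1458075509 ≈ -6.8584e-10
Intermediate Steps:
1/((-18386 - 47381)*(9990 + 12179) - 86886) = 1/(-65767*22169 - 86886) = 1/(-1457988623 - 86886) = 1/(-1458075509) = -1/1458075509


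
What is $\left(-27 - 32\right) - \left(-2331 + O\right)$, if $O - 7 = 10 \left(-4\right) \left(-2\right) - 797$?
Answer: $2982$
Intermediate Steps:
$O = -710$ ($O = 7 - \left(797 - 10 \left(-4\right) \left(-2\right)\right) = 7 - 717 = -710$)
$\left(-27 - 32\right) - \left(-2331 + O\right) = \left(-27 - 32\right) - \left(-2331 - 710\right) = \left(-27 - 32\right) - -3041 = -59 + 3041 = 2982$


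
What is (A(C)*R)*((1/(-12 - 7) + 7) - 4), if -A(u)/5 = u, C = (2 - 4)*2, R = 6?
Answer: 6720/19 ≈ 353.68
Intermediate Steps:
C = -4 (C = -2*2 = -4)
A(u) = -5*u
(A(C)*R)*((1/(-12 - 7) + 7) - 4) = (-5*(-4)*6)*((1/(-12 - 7) + 7) - 4) = (20*6)*((1/(-19) + 7) - 4) = 120*((-1/19 + 7) - 4) = 120*(132/19 - 4) = 120*(56/19) = 6720/19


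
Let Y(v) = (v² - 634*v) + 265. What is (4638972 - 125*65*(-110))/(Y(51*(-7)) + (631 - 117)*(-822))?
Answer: -2766361/34228 ≈ -80.822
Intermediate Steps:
Y(v) = 265 + v² - 634*v
(4638972 - 125*65*(-110))/(Y(51*(-7)) + (631 - 117)*(-822)) = (4638972 - 125*65*(-110))/((265 + (51*(-7))² - 32334*(-7)) + (631 - 117)*(-822)) = (4638972 - 8125*(-110))/((265 + (-357)² - 634*(-357)) + 514*(-822)) = (4638972 + 893750)/((265 + 127449 + 226338) - 422508) = 5532722/(354052 - 422508) = 5532722/(-68456) = 5532722*(-1/68456) = -2766361/34228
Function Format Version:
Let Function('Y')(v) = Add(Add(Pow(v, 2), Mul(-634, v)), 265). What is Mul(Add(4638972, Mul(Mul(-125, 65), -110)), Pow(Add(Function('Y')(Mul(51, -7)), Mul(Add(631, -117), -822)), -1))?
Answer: Rational(-2766361, 34228) ≈ -80.822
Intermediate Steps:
Function('Y')(v) = Add(265, Pow(v, 2), Mul(-634, v))
Mul(Add(4638972, Mul(Mul(-125, 65), -110)), Pow(Add(Function('Y')(Mul(51, -7)), Mul(Add(631, -117), -822)), -1)) = Mul(Add(4638972, Mul(Mul(-125, 65), -110)), Pow(Add(Add(265, Pow(Mul(51, -7), 2), Mul(-634, Mul(51, -7))), Mul(Add(631, -117), -822)), -1)) = Mul(Add(4638972, Mul(-8125, -110)), Pow(Add(Add(265, Pow(-357, 2), Mul(-634, -357)), Mul(514, -822)), -1)) = Mul(Add(4638972, 893750), Pow(Add(Add(265, 127449, 226338), -422508), -1)) = Mul(5532722, Pow(Add(354052, -422508), -1)) = Mul(5532722, Pow(-68456, -1)) = Mul(5532722, Rational(-1, 68456)) = Rational(-2766361, 34228)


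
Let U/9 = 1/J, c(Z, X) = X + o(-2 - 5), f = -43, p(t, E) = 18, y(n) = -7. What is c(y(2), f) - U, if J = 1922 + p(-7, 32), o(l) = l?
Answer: -97009/1940 ≈ -50.005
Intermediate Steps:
c(Z, X) = -7 + X (c(Z, X) = X + (-2 - 5) = X - 7 = -7 + X)
J = 1940 (J = 1922 + 18 = 1940)
U = 9/1940 ≈ 0.0046392
c(y(2), f) - U = (-7 - 43) - 1*9/1940 = -50 - 9/1940 = -97009/1940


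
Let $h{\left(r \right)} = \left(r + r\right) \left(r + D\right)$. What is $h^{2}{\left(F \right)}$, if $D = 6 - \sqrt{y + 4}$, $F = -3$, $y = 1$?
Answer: $504 - 216 \sqrt{5} \approx 21.009$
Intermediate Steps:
$D = 6 - \sqrt{5}$ ($D = 6 - \sqrt{1 + 4} = 6 - \sqrt{5} \approx 3.7639$)
$h{\left(r \right)} = 2 r \left(6 + r - \sqrt{5}\right)$ ($h{\left(r \right)} = \left(r + r\right) \left(r + \left(6 - \sqrt{5}\right)\right) = 2 r \left(6 + r - \sqrt{5}\right)$)
$h^{2}{\left(F \right)} = \left(2 \left(-3\right) \left(6 - 3 - \sqrt{5}\right)\right)^{2} = \left(2 \left(-3\right) \left(3 - \sqrt{5}\right)\right)^{2} = \left(-18 + 6 \sqrt{5}\right)^{2}$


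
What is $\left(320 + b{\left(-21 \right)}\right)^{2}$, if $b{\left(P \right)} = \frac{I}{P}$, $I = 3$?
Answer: $\frac{5013121}{49} \approx 1.0231 \cdot 10^{5}$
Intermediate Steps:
$b{\left(P \right)} = \frac{3}{P}$
$\left(320 + b{\left(-21 \right)}\right)^{2} = \left(320 + \frac{3}{-21}\right)^{2} = \left(320 + 3 \left(- \frac{1}{21}\right)\right)^{2} = \left(320 - \frac{1}{7}\right)^{2} = \left(\frac{2239}{7}\right)^{2} = \frac{5013121}{49}$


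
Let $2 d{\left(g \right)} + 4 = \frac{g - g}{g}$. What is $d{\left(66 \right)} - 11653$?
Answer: $-11655$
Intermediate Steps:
$d{\left(g \right)} = -2$ ($d{\left(g \right)} = -2 + \frac{\left(g - g\right) \frac{1}{g}}{2} = -2 + \frac{0 \frac{1}{g}}{2} = -2 + \frac{1}{2} \cdot 0 = -2 + 0 = -2$)
$d{\left(66 \right)} - 11653 = -2 - 11653 = -11655$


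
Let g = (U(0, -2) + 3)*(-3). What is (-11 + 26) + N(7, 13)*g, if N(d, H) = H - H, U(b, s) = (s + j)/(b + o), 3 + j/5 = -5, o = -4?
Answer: 15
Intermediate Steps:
j = -40 (j = -15 + 5*(-5) = -15 - 25 = -40)
U(b, s) = (-40 + s)/(-4 + b) (U(b, s) = (s - 40)/(b - 4) = (-40 + s)/(-4 + b))
N(d, H) = 0
g = -81/2 (g = ((-40 - 2)/(-4 + 0) + 3)*(-3) = (-42/(-4) + 3)*(-3) = (-¼*(-42) + 3)*(-3) = (21/2 + 3)*(-3) = (27/2)*(-3) = -81/2 ≈ -40.500)
(-11 + 26) + N(7, 13)*g = (-11 + 26) + 0*(-81/2) = 15 + 0 = 15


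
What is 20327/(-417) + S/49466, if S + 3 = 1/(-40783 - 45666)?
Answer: -43462089213317/891605679789 ≈ -48.746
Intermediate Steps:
S = -259348/86449 (S = -3 + 1/(-40783 - 45666) = -3 + 1/(-86449) = -3 - 1/86449 = -259348/86449 ≈ -3.0000)
20327/(-417) + S/49466 = 20327/(-417) - 259348/86449/49466 = 20327*(-1/417) - 259348/86449*1/49466 = -20327/417 - 129674/2138143117 = -43462089213317/891605679789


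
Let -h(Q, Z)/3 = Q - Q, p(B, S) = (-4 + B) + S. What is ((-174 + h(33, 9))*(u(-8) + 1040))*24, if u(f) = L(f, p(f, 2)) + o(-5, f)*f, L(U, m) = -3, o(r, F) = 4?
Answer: -4196880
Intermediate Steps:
p(B, S) = -4 + B + S
u(f) = -3 + 4*f
h(Q, Z) = 0 (h(Q, Z) = -3*(Q - Q) = -3*0 = 0)
((-174 + h(33, 9))*(u(-8) + 1040))*24 = ((-174 + 0)*((-3 + 4*(-8)) + 1040))*24 = -174*((-3 - 32) + 1040)*24 = -174*(-35 + 1040)*24 = -174*1005*24 = -174870*24 = -4196880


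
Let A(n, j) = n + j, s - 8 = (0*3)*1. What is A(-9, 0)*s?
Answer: -72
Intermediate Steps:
s = 8 (s = 8 + (0*3)*1 = 8 + 0*1 = 8 + 0 = 8)
A(n, j) = j + n
A(-9, 0)*s = (0 - 9)*8 = -9*8 = -72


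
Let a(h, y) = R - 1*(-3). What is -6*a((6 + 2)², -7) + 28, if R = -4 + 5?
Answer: 4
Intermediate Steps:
R = 1
a(h, y) = 4 (a(h, y) = 1 - 1*(-3) = 1 + 3 = 4)
-6*a((6 + 2)², -7) + 28 = -6*4 + 28 = -24 + 28 = 4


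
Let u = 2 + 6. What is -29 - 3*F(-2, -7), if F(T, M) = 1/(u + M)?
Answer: -32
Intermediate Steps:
u = 8
F(T, M) = 1/(8 + M)
-29 - 3*F(-2, -7) = -29 - 3/(8 - 7) = -29 - 3/1 = -29 - 3*1 = -29 - 3 = -32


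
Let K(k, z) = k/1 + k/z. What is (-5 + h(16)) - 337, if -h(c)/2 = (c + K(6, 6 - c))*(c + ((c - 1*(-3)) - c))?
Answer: -5776/5 ≈ -1155.2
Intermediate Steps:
K(k, z) = k + k/z (K(k, z) = k*1 + k/z = k + k/z)
h(c) = -2*(3 + c)*(6 + c + 6/(6 - c)) (h(c) = -2*(c + (6 + 6/(6 - c)))*(c + ((c - 1*(-3)) - c)) = -2*(6 + c + 6/(6 - c))*(c + ((c + 3) - c)) = -2*(6 + c + 6/(6 - c))*(c + ((3 + c) - c)) = -2*(6 + c + 6/(6 - c))*(c + 3) = -2*(6 + c + 6/(6 - c))*(3 + c) = -2*(3 + c)*(6 + c + 6/(6 - c)))
(-5 + h(16)) - 337 = (-5 + 2*(126 - 1*16³ - 3*16² + 42*16)/(-6 + 16)) - 337 = (-5 + 2*(126 - 1*4096 - 3*256 + 672)/10) - 337 = (-5 + 2*(⅒)*(126 - 4096 - 768 + 672)) - 337 = (-5 + 2*(⅒)*(-4066)) - 337 = (-5 - 4066/5) - 337 = -4091/5 - 337 = -5776/5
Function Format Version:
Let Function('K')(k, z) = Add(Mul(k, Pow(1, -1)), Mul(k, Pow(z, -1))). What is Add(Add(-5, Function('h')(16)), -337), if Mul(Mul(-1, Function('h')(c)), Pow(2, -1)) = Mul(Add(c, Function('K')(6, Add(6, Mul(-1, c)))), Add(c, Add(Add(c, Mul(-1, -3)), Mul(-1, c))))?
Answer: Rational(-5776, 5) ≈ -1155.2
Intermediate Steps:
Function('K')(k, z) = Add(k, Mul(k, Pow(z, -1))) (Function('K')(k, z) = Add(Mul(k, 1), Mul(k, Pow(z, -1))) = Add(k, Mul(k, Pow(z, -1))))
Function('h')(c) = Mul(-2, Add(3, c), Add(6, c, Mul(6, Pow(Add(6, Mul(-1, c)), -1)))) (Function('h')(c) = Mul(-2, Mul(Add(c, Add(6, Mul(6, Pow(Add(6, Mul(-1, c)), -1)))), Add(c, Add(Add(c, Mul(-1, -3)), Mul(-1, c))))) = Mul(-2, Mul(Add(6, c, Mul(6, Pow(Add(6, Mul(-1, c)), -1))), Add(c, Add(Add(c, 3), Mul(-1, c))))) = Mul(-2, Mul(Add(6, c, Mul(6, Pow(Add(6, Mul(-1, c)), -1))), Add(c, Add(Add(3, c), Mul(-1, c))))) = Mul(-2, Mul(Add(6, c, Mul(6, Pow(Add(6, Mul(-1, c)), -1))), Add(c, 3))) = Mul(-2, Mul(Add(6, c, Mul(6, Pow(Add(6, Mul(-1, c)), -1))), Add(3, c))) = Mul(-2, Mul(Add(3, c), Add(6, c, Mul(6, Pow(Add(6, Mul(-1, c)), -1))))) = Mul(-2, Add(3, c), Add(6, c, Mul(6, Pow(Add(6, Mul(-1, c)), -1)))))
Add(Add(-5, Function('h')(16)), -337) = Add(Add(-5, Mul(2, Pow(Add(-6, 16), -1), Add(126, Mul(-1, Pow(16, 3)), Mul(-3, Pow(16, 2)), Mul(42, 16)))), -337) = Add(Add(-5, Mul(2, Pow(10, -1), Add(126, Mul(-1, 4096), Mul(-3, 256), 672))), -337) = Add(Add(-5, Mul(2, Rational(1, 10), Add(126, -4096, -768, 672))), -337) = Add(Add(-5, Mul(2, Rational(1, 10), -4066)), -337) = Add(Add(-5, Rational(-4066, 5)), -337) = Add(Rational(-4091, 5), -337) = Rational(-5776, 5)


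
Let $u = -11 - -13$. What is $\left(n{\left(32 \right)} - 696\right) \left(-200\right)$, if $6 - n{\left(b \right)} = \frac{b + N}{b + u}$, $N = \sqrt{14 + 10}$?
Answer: $\frac{2349200}{17} + \frac{200 \sqrt{6}}{17} \approx 1.3822 \cdot 10^{5}$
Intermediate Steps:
$u = 2$ ($u = -11 + 13 = 2$)
$N = 2 \sqrt{6}$ ($N = \sqrt{24} = 2 \sqrt{6} \approx 4.899$)
$n{\left(b \right)} = 6 - \frac{b + 2 \sqrt{6}}{2 + b}$ ($n{\left(b \right)} = 6 - \frac{b + 2 \sqrt{6}}{b + 2} = 6 - \frac{b + 2 \sqrt{6}}{2 + b}$)
$\left(n{\left(32 \right)} - 696\right) \left(-200\right) = \left(\frac{12 - 2 \sqrt{6} + 5 \cdot 32}{2 + 32} - 696\right) \left(-200\right) = \left(\frac{12 - 2 \sqrt{6} + 160}{34} - 696\right) \left(-200\right) = \left(\frac{172 - 2 \sqrt{6}}{34} - 696\right) \left(-200\right) = \left(\left(\frac{86}{17} - \frac{\sqrt{6}}{17}\right) - 696\right) \left(-200\right) = \left(- \frac{11746}{17} - \frac{\sqrt{6}}{17}\right) \left(-200\right) = \frac{2349200}{17} + \frac{200 \sqrt{6}}{17}$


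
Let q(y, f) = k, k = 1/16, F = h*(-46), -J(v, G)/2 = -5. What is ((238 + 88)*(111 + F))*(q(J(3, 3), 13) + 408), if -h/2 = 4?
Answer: 509764733/8 ≈ 6.3721e+7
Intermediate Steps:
h = -8 (h = -2*4 = -8)
J(v, G) = 10 (J(v, G) = -2*(-5) = 10)
F = 368 (F = -8*(-46) = 368)
k = 1/16 (k = 1*(1/16) = 1/16 ≈ 0.062500)
q(y, f) = 1/16
((238 + 88)*(111 + F))*(q(J(3, 3), 13) + 408) = ((238 + 88)*(111 + 368))*(1/16 + 408) = (326*479)*(6529/16) = 156154*(6529/16) = 509764733/8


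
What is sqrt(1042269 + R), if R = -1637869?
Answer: 20*I*sqrt(1489) ≈ 771.75*I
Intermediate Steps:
sqrt(1042269 + R) = sqrt(1042269 - 1637869) = sqrt(-595600) = 20*I*sqrt(1489)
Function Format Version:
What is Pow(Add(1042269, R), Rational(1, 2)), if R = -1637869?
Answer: Mul(20, I, Pow(1489, Rational(1, 2))) ≈ Mul(771.75, I)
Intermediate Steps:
Pow(Add(1042269, R), Rational(1, 2)) = Pow(Add(1042269, -1637869), Rational(1, 2)) = Pow(-595600, Rational(1, 2)) = Mul(20, I, Pow(1489, Rational(1, 2)))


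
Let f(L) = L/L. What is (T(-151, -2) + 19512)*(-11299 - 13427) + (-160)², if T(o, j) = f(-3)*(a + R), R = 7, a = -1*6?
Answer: -482452838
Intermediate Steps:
f(L) = 1
a = -6
T(o, j) = 1 (T(o, j) = 1*(-6 + 7) = 1*1 = 1)
(T(-151, -2) + 19512)*(-11299 - 13427) + (-160)² = (1 + 19512)*(-11299 - 13427) + (-160)² = 19513*(-24726) + 25600 = -482478438 + 25600 = -482452838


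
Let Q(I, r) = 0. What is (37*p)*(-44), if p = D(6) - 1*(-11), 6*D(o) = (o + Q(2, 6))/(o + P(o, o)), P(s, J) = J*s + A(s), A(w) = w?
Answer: -215303/12 ≈ -17942.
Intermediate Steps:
P(s, J) = s + J*s (P(s, J) = J*s + s = s + J*s)
D(o) = o/(6*(o + o*(1 + o))) (D(o) = ((o + 0)/(o + o*(1 + o)))/6 = (o/(o + o*(1 + o)))/6 = o/(6*(o + o*(1 + o))))
p = 529/48 (p = 1/(6*(2 + 6)) - 1*(-11) = (⅙)/8 + 11 = (⅙)*(⅛) + 11 = 1/48 + 11 = 529/48 ≈ 11.021)
(37*p)*(-44) = (37*(529/48))*(-44) = (19573/48)*(-44) = -215303/12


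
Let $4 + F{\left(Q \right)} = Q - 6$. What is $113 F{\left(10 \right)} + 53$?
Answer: $53$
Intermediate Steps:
$F{\left(Q \right)} = -10 + Q$ ($F{\left(Q \right)} = -4 + \left(Q - 6\right) = -4 + \left(-6 + Q\right) = -10 + Q$)
$113 F{\left(10 \right)} + 53 = 113 \left(-10 + 10\right) + 53 = 113 \cdot 0 + 53 = 0 + 53 = 53$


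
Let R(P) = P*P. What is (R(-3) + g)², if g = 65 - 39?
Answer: 1225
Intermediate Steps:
g = 26
R(P) = P²
(R(-3) + g)² = ((-3)² + 26)² = (9 + 26)² = 35² = 1225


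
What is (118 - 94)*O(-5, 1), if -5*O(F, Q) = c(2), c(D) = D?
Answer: -48/5 ≈ -9.6000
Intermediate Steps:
O(F, Q) = -⅖ (O(F, Q) = -⅕*2 = -⅖)
(118 - 94)*O(-5, 1) = (118 - 94)*(-⅖) = 24*(-⅖) = -48/5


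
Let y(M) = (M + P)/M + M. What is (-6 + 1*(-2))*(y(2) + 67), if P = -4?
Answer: -544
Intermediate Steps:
y(M) = M + (-4 + M)/M (y(M) = (M - 4)/M + M = (-4 + M)/M + M = M + (-4 + M)/M)
(-6 + 1*(-2))*(y(2) + 67) = (-6 + 1*(-2))*((1 + 2 - 4/2) + 67) = (-6 - 2)*((1 + 2 - 4*½) + 67) = -8*((1 + 2 - 2) + 67) = -8*(1 + 67) = -8*68 = -544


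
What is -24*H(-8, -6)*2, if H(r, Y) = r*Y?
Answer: -2304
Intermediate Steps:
H(r, Y) = Y*r
-24*H(-8, -6)*2 = -(-144)*(-8)*2 = -24*48*2 = -1152*2 = -2304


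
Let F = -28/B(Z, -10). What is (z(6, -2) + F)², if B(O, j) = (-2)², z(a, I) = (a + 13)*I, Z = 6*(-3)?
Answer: 2025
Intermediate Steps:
Z = -18
z(a, I) = I*(13 + a) (z(a, I) = (13 + a)*I = I*(13 + a))
B(O, j) = 4
F = -7 (F = -28/4 = -28*¼ = -7)
(z(6, -2) + F)² = (-2*(13 + 6) - 7)² = (-2*19 - 7)² = (-38 - 7)² = (-45)² = 2025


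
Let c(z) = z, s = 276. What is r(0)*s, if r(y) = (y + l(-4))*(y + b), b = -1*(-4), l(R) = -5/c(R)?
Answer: 1380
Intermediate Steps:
l(R) = -5/R
b = 4
r(y) = (4 + y)*(5/4 + y) (r(y) = (y - 5/(-4))*(y + 4) = (y - 5*(-¼))*(4 + y) = (y + 5/4)*(4 + y) = (5/4 + y)*(4 + y) = (4 + y)*(5/4 + y))
r(0)*s = (5 + 0² + (21/4)*0)*276 = (5 + 0 + 0)*276 = 5*276 = 1380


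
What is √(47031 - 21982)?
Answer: √25049 ≈ 158.27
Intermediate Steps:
√(47031 - 21982) = √25049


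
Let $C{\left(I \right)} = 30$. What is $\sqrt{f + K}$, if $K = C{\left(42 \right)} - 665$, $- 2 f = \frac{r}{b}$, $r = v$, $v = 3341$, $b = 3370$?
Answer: $\frac{i \sqrt{7217261085}}{3370} \approx 25.209 i$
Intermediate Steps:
$r = 3341$
$f = - \frac{3341}{6740}$ ($f = - \frac{3341 \cdot \frac{1}{3370}}{2} = \left(- \frac{1}{2}\right) \frac{3341}{3370} = - \frac{3341}{6740} \approx -0.4957$)
$K = -635$ ($K = 30 - 665 = -635$)
$\sqrt{f + K} = \sqrt{- \frac{3341}{6740} - 635} = \sqrt{- \frac{4283241}{6740}} = \frac{i \sqrt{7217261085}}{3370}$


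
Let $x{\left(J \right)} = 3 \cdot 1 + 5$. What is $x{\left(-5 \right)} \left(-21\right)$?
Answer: $-168$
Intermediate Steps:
$x{\left(J \right)} = 8$ ($x{\left(J \right)} = 3 + 5 = 8$)
$x{\left(-5 \right)} \left(-21\right) = 8 \left(-21\right) = -168$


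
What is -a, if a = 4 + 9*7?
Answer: -67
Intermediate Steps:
a = 67 (a = 4 + 63 = 67)
-a = -1*67 = -67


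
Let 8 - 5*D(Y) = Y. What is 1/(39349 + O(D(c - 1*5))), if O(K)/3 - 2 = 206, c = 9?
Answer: 1/39973 ≈ 2.5017e-5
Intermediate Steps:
D(Y) = 8/5 - Y/5
O(K) = 624 (O(K) = 6 + 3*206 = 6 + 618 = 624)
1/(39349 + O(D(c - 1*5))) = 1/(39349 + 624) = 1/39973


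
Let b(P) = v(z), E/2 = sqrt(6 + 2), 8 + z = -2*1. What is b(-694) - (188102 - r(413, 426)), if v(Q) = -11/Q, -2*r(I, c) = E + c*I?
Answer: -2760699/10 - 2*sqrt(2) ≈ -2.7607e+5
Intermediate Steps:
z = -10 (z = -8 - 2*1 = -8 - 2 = -10)
E = 4*sqrt(2) (E = 2*sqrt(6 + 2) = 2*sqrt(8) = 2*(2*sqrt(2)) = 4*sqrt(2) ≈ 5.6569)
r(I, c) = -2*sqrt(2) - I*c/2 (r(I, c) = -(4*sqrt(2) + c*I)/2 = -(4*sqrt(2) + I*c)/2 = -2*sqrt(2) - I*c/2)
b(P) = 11/10 (b(P) = -11/(-10) = -11*(-1/10) = 11/10)
b(-694) - (188102 - r(413, 426)) = 11/10 - (188102 - (-2*sqrt(2) - 1/2*413*426)) = 11/10 - (188102 - (-2*sqrt(2) - 87969)) = 11/10 - (188102 - (-87969 - 2*sqrt(2))) = 11/10 - (188102 + (87969 + 2*sqrt(2))) = 11/10 - (276071 + 2*sqrt(2)) = 11/10 + (-276071 - 2*sqrt(2)) = -2760699/10 - 2*sqrt(2)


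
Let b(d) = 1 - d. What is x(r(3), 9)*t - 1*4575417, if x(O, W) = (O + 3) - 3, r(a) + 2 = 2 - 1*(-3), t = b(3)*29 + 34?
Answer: -4575489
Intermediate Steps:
t = -24 (t = (1 - 1*3)*29 + 34 = (1 - 3)*29 + 34 = -2*29 + 34 = -58 + 34 = -24)
r(a) = 3 (r(a) = -2 + (2 - 1*(-3)) = -2 + (2 + 3) = -2 + 5 = 3)
x(O, W) = O (x(O, W) = (3 + O) - 3 = O)
x(r(3), 9)*t - 1*4575417 = 3*(-24) - 1*4575417 = -72 - 4575417 = -4575489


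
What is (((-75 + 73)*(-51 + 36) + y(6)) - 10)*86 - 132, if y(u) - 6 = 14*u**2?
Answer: 45448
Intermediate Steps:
y(u) = 6 + 14*u**2
(((-75 + 73)*(-51 + 36) + y(6)) - 10)*86 - 132 = (((-75 + 73)*(-51 + 36) + (6 + 14*6**2)) - 10)*86 - 132 = ((-2*(-15) + (6 + 14*36)) - 10)*86 - 132 = ((30 + (6 + 504)) - 10)*86 - 132 = ((30 + 510) - 10)*86 - 132 = (540 - 10)*86 - 132 = 530*86 - 132 = 45580 - 132 = 45448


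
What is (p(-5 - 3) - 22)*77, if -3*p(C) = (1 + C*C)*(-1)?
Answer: -77/3 ≈ -25.667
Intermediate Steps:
p(C) = ⅓ + C²/3 (p(C) = -(1 + C*C)*(-1)/3 = -(1 + C²)*(-1)/3 = -(-1 - C²)/3 = ⅓ + C²/3)
(p(-5 - 3) - 22)*77 = ((⅓ + (-5 - 3)²/3) - 22)*77 = ((⅓ + (⅓)*(-8)²) - 22)*77 = ((⅓ + (⅓)*64) - 22)*77 = ((⅓ + 64/3) - 22)*77 = (65/3 - 22)*77 = -⅓*77 = -77/3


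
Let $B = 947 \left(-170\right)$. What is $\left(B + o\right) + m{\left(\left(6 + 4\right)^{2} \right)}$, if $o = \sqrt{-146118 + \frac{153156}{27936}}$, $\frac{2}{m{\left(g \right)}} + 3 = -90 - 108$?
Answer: $- \frac{32358992}{201} + \frac{i \sqrt{197967265662}}{1164} \approx -1.6099 \cdot 10^{5} + 382.25 i$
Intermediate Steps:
$B = -160990$
$m{\left(g \right)} = - \frac{2}{201}$ ($m{\left(g \right)} = \frac{2}{-3 - 198} = \frac{2}{-201} = 2 \left(- \frac{1}{201}\right) = - \frac{2}{201}$)
$o = \frac{i \sqrt{197967265662}}{1164}$ ($o = \sqrt{-146118 + 153156 \cdot \frac{1}{27936}} = \sqrt{-146118 + \frac{12763}{2328}} = \sqrt{- \frac{340149941}{2328}} = \frac{i \sqrt{197967265662}}{1164} \approx 382.25 i$)
$\left(B + o\right) + m{\left(\left(6 + 4\right)^{2} \right)} = \left(-160990 + \frac{i \sqrt{197967265662}}{1164}\right) - \frac{2}{201} = - \frac{32358992}{201} + \frac{i \sqrt{197967265662}}{1164}$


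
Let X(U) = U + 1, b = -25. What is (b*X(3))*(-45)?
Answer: 4500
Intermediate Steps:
X(U) = 1 + U
(b*X(3))*(-45) = -25*(1 + 3)*(-45) = -25*4*(-45) = -100*(-45) = 4500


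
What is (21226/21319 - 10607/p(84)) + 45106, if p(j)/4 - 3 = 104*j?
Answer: 33614723283607/745226964 ≈ 45107.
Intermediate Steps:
p(j) = 12 + 416*j (p(j) = 12 + 4*(104*j) = 12 + 416*j)
(21226/21319 - 10607/p(84)) + 45106 = (21226/21319 - 10607/(12 + 416*84)) + 45106 = (21226*(1/21319) - 10607/(12 + 34944)) + 45106 = (21226/21319 - 10607/34956) + 45106 = 515845423/745226964 + 45106 = 33614723283607/745226964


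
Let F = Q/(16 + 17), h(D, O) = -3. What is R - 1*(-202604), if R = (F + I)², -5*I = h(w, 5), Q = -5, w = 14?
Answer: 5515899376/27225 ≈ 2.0260e+5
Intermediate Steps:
I = ⅗ (I = -⅕*(-3) = ⅗ ≈ 0.60000)
F = -5/33 (F = -5/(16 + 17) = -5/33 ≈ -0.15152)
R = 5476/27225 (R = (-5/33 + ⅗)² = (74/165)² = 5476/27225 ≈ 0.20114)
R - 1*(-202604) = 5476/27225 - 1*(-202604) = 5476/27225 + 202604 = 5515899376/27225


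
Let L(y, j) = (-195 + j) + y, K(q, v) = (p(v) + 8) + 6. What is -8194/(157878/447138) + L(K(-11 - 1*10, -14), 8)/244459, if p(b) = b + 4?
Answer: -49758935324779/2144149889 ≈ -23207.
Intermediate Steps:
p(b) = 4 + b
K(q, v) = 18 + v (K(q, v) = ((4 + v) + 8) + 6 = (12 + v) + 6 = 18 + v)
L(y, j) = -195 + j + y
-8194/(157878/447138) + L(K(-11 - 1*10, -14), 8)/244459 = -8194/(157878/447138) + (-195 + 8 + (18 - 14))/244459 = -8194/(157878*(1/447138)) + (-195 + 8 + 4)*(1/244459) = -8194/8771/24841 - 183*1/244459 = -8194*24841/8771 - 183/244459 = -203547154/8771 - 183/244459 = -49758935324779/2144149889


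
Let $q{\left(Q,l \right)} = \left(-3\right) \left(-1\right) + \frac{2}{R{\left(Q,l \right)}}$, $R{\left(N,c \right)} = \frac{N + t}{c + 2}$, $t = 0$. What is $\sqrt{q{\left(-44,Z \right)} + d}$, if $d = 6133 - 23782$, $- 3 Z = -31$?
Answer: $\frac{61 i \sqrt{20658}}{66} \approx 132.84 i$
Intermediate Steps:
$R{\left(N,c \right)} = \frac{N}{2 + c}$ ($R{\left(N,c \right)} = \frac{N + 0}{c + 2} = \frac{N}{2 + c}$)
$Z = \frac{31}{3}$ ($Z = \left(- \frac{1}{3}\right) \left(-31\right) = \frac{31}{3} \approx 10.333$)
$q{\left(Q,l \right)} = 3 + \frac{2 \left(2 + l\right)}{Q}$ ($q{\left(Q,l \right)} = \left(-3\right) \left(-1\right) + \frac{2}{Q \frac{1}{2 + l}} = 3 + 2 \frac{2 + l}{Q} = 3 + \frac{2 \left(2 + l\right)}{Q}$)
$d = -17649$ ($d = 6133 - 23782 = -17649$)
$\sqrt{q{\left(-44,Z \right)} + d} = \sqrt{\frac{4 + 2 \cdot \frac{31}{3} + 3 \left(-44\right)}{-44} - 17649} = \sqrt{- \frac{4 + \frac{62}{3} - 132}{44} - 17649} = \sqrt{\left(- \frac{1}{44}\right) \left(- \frac{322}{3}\right) - 17649} = \sqrt{\frac{161}{66} - 17649} = \sqrt{- \frac{1164673}{66}} = \frac{61 i \sqrt{20658}}{66}$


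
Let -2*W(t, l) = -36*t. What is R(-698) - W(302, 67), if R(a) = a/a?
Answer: -5435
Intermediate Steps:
W(t, l) = 18*t (W(t, l) = -(-18)*t = 18*t)
R(a) = 1
R(-698) - W(302, 67) = 1 - 18*302 = 1 - 1*5436 = 1 - 5436 = -5435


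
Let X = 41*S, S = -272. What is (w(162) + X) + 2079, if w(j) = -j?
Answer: -9235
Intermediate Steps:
X = -11152 (X = 41*(-272) = -11152)
(w(162) + X) + 2079 = (-1*162 - 11152) + 2079 = (-162 - 11152) + 2079 = -11314 + 2079 = -9235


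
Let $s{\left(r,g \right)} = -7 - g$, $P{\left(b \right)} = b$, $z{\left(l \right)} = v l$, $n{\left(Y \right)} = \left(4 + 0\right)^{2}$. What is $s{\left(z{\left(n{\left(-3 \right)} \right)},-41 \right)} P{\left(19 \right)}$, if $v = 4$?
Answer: $646$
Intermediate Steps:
$n{\left(Y \right)} = 16$ ($n{\left(Y \right)} = 4^{2} = 16$)
$z{\left(l \right)} = 4 l$
$s{\left(z{\left(n{\left(-3 \right)} \right)},-41 \right)} P{\left(19 \right)} = \left(-7 - -41\right) 19 = \left(-7 + 41\right) 19 = 34 \cdot 19 = 646$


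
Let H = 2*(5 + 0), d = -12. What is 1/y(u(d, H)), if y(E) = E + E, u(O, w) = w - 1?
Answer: 1/18 ≈ 0.055556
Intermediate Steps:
H = 10 (H = 2*5 = 10)
u(O, w) = -1 + w
y(E) = 2*E
1/y(u(d, H)) = 1/(2*(-1 + 10)) = 1/(2*9) = 1/18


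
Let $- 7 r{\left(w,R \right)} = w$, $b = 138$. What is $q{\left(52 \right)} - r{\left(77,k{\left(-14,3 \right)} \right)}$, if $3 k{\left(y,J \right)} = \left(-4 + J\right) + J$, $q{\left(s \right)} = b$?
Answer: $149$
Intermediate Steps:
$q{\left(s \right)} = 138$
$k{\left(y,J \right)} = - \frac{4}{3} + \frac{2 J}{3}$ ($k{\left(y,J \right)} = \frac{\left(-4 + J\right) + J}{3} = \frac{-4 + 2 J}{3} = - \frac{4}{3} + \frac{2 J}{3}$)
$r{\left(w,R \right)} = - \frac{w}{7}$
$q{\left(52 \right)} - r{\left(77,k{\left(-14,3 \right)} \right)} = 138 - \left(- \frac{1}{7}\right) 77 = 138 - -11 = 138 + 11 = 149$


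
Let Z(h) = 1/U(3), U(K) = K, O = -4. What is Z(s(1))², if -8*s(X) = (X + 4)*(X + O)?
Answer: ⅑ ≈ 0.11111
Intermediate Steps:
s(X) = -(-4 + X)*(4 + X)/8 (s(X) = -(X + 4)*(X - 4)/8 = -(4 + X)*(-4 + X)/8 = -(-4 + X)*(4 + X)/8)
Z(h) = ⅓ (Z(h) = 1/3 = ⅓)
Z(s(1))² = (⅓)² = ⅑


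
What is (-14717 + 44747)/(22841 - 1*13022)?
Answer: 10010/3273 ≈ 3.0584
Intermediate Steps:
(-14717 + 44747)/(22841 - 1*13022) = 30030/(22841 - 13022) = 30030/9819 = 30030*(1/9819) = 10010/3273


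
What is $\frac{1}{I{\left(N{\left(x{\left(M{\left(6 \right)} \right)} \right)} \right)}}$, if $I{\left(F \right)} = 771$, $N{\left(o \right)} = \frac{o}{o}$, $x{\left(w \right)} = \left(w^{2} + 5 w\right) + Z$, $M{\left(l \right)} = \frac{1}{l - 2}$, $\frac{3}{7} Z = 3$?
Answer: $\frac{1}{771} \approx 0.001297$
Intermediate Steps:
$Z = 7$ ($Z = \frac{7}{3} \cdot 3 = 7$)
$M{\left(l \right)} = \frac{1}{-2 + l}$
$x{\left(w \right)} = 7 + w^{2} + 5 w$ ($x{\left(w \right)} = \left(w^{2} + 5 w\right) + 7 = 7 + w^{2} + 5 w$)
$N{\left(o \right)} = 1$
$\frac{1}{I{\left(N{\left(x{\left(M{\left(6 \right)} \right)} \right)} \right)}} = \frac{1}{771}$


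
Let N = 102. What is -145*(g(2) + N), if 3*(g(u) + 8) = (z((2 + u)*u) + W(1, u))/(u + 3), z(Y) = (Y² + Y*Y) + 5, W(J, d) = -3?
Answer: -44660/3 ≈ -14887.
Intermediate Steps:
z(Y) = 5 + 2*Y² (z(Y) = (Y² + Y²) + 5 = 2*Y² + 5 = 5 + 2*Y²)
g(u) = -8 + (2 + 2*u²*(2 + u)²)/(3*(3 + u)) (g(u) = -8 + (((5 + 2*((2 + u)*u)²) - 3)/(u + 3))/3 = -8 + (((5 + 2*(u*(2 + u))²) - 3)/(3 + u))/3 = -8 + (((5 + 2*(u²*(2 + u)²)) - 3)/(3 + u))/3 = -8 + (((5 + 2*u²*(2 + u)²) - 3)/(3 + u))/3 = -8 + ((2 + 2*u²*(2 + u)²)/(3 + u))/3 = -8 + (2 + 2*u²*(2 + u)²)/(3*(3 + u)))
-145*(g(2) + N) = -145*(2*(-35 - 12*2 + 2²*(2 + 2)²)/(3*(3 + 2)) + 102) = -145*((⅔)*(-35 - 24 + 4*4²)/5 + 102) = -145*((⅔)*(⅕)*(-35 - 24 + 4*16) + 102) = -145*((⅔)*(⅕)*(-35 - 24 + 64) + 102) = -145*((⅔)*(⅕)*5 + 102) = -145*(⅔ + 102) = -145*308/3 = -44660/3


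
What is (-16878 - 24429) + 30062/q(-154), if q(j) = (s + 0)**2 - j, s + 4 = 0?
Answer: -3496064/85 ≈ -41130.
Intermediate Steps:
s = -4 (s = -4 + 0 = -4)
q(j) = 16 - j (q(j) = (-4 + 0)**2 - j = (-4)**2 - j = 16 - j)
(-16878 - 24429) + 30062/q(-154) = (-16878 - 24429) + 30062/(16 - 1*(-154)) = -41307 + 30062/(16 + 154) = -41307 + 30062/170 = -41307 + 30062*(1/170) = -41307 + 15031/85 = -3496064/85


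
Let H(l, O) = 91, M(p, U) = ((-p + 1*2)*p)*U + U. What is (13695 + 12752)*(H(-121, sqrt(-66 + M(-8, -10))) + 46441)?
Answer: 1230631804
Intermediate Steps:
M(p, U) = U + U*p*(2 - p) (M(p, U) = ((-p + 2)*p)*U + U = ((2 - p)*p)*U + U = (p*(2 - p))*U + U = U*p*(2 - p) + U = U + U*p*(2 - p))
(13695 + 12752)*(H(-121, sqrt(-66 + M(-8, -10))) + 46441) = (13695 + 12752)*(91 + 46441) = 26447*46532 = 1230631804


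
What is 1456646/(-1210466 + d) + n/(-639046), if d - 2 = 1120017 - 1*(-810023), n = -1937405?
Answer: 581243484999/114960541124 ≈ 5.0560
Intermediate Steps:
d = 1930042 (d = 2 + (1120017 - 1*(-810023)) = 2 + (1120017 + 810023) = 2 + 1930040 = 1930042)
1456646/(-1210466 + d) + n/(-639046) = 1456646/(-1210466 + 1930042) - 1937405/(-639046) = 1456646/719576 - 1937405*(-1/639046) = 1456646*(1/719576) + 1937405/639046 = 728323/359788 + 1937405/639046 = 581243484999/114960541124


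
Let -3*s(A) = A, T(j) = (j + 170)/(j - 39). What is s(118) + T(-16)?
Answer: -632/15 ≈ -42.133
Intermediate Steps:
T(j) = (170 + j)/(-39 + j)
s(A) = -A/3
s(118) + T(-16) = -⅓*118 + (170 - 16)/(-39 - 16) = -118/3 + 154/(-55) = -118/3 - 1/55*154 = -118/3 - 14/5 = -632/15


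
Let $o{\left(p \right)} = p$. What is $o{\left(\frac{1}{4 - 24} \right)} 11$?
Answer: $- \frac{11}{20} \approx -0.55$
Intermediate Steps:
$o{\left(\frac{1}{4 - 24} \right)} 11 = \frac{1}{4 - 24} \cdot 11 = \frac{1}{-20} \cdot 11 = \left(- \frac{1}{20}\right) 11 = - \frac{11}{20}$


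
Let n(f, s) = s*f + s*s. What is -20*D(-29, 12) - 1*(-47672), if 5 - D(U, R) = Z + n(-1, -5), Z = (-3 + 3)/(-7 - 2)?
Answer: 48172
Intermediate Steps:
n(f, s) = s**2 + f*s (n(f, s) = f*s + s**2 = s**2 + f*s)
Z = 0 (Z = 0/(-9) = 0*(-1/9) = 0)
D(U, R) = -25 (D(U, R) = 5 - (0 - 5*(-1 - 5)) = 5 - (0 - 5*(-6)) = 5 - (0 + 30) = 5 - 1*30 = 5 - 30 = -25)
-20*D(-29, 12) - 1*(-47672) = -20*(-25) - 1*(-47672) = 500 + 47672 = 48172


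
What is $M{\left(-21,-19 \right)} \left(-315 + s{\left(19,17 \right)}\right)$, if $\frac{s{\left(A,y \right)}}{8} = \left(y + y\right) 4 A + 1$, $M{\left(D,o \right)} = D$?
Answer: $-427665$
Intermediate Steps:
$s{\left(A,y \right)} = 8 + 64 A y$ ($s{\left(A,y \right)} = 8 \left(\left(y + y\right) 4 A + 1\right) = 8 \left(2 y 4 A + 1\right) = 8 \left(8 y A + 1\right) = 8 \left(8 A y + 1\right) = 8 \left(1 + 8 A y\right) = 8 + 64 A y$)
$M{\left(-21,-19 \right)} \left(-315 + s{\left(19,17 \right)}\right) = - 21 \left(-315 + \left(8 + 64 \cdot 19 \cdot 17\right)\right) = - 21 \left(-315 + \left(8 + 20672\right)\right) = - 21 \left(-315 + 20680\right) = \left(-21\right) 20365 = -427665$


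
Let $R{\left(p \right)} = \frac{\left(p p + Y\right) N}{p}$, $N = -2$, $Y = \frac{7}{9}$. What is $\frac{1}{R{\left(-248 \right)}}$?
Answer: $\frac{1116}{553543} \approx 0.0020161$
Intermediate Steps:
$Y = \frac{7}{9}$ ($Y = 7 \cdot \frac{1}{9} = \frac{7}{9} \approx 0.77778$)
$R{\left(p \right)} = \frac{- \frac{14}{9} - 2 p^{2}}{p}$ ($R{\left(p \right)} = \frac{\left(p p + \frac{7}{9}\right) \left(-2\right)}{p} = \frac{\left(p^{2} + \frac{7}{9}\right) \left(-2\right)}{p} = \frac{\left(\frac{7}{9} + p^{2}\right) \left(-2\right)}{p} = \frac{- \frac{14}{9} - 2 p^{2}}{p}$)
$\frac{1}{R{\left(-248 \right)}} = \frac{1}{\left(-2\right) \left(-248\right) - \frac{14}{9 \left(-248\right)}} = \frac{1}{496 - - \frac{7}{1116}} = \frac{1}{496 + \frac{7}{1116}} = \frac{1}{\frac{553543}{1116}} = \frac{1116}{553543}$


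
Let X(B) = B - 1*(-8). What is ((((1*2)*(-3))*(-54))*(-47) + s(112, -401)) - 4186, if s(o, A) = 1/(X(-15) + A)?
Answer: -7920913/408 ≈ -19414.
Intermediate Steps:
X(B) = 8 + B (X(B) = B + 8 = 8 + B)
s(o, A) = 1/(-7 + A) (s(o, A) = 1/((8 - 15) + A) = 1/(-7 + A))
((((1*2)*(-3))*(-54))*(-47) + s(112, -401)) - 4186 = ((((1*2)*(-3))*(-54))*(-47) + 1/(-7 - 401)) - 4186 = (((2*(-3))*(-54))*(-47) + 1/(-408)) - 4186 = (-6*(-54)*(-47) - 1/408) - 4186 = (324*(-47) - 1/408) - 4186 = (-15228 - 1/408) - 4186 = -6213025/408 - 4186 = -7920913/408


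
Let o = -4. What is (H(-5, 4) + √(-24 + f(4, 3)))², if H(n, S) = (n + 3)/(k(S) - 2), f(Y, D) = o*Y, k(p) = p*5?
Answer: (1 - 18*I*√10)²/81 ≈ -39.988 - 1.4055*I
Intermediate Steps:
k(p) = 5*p
f(Y, D) = -4*Y
H(n, S) = (3 + n)/(-2 + 5*S) (H(n, S) = (n + 3)/(5*S - 2) = (3 + n)/(-2 + 5*S))
(H(-5, 4) + √(-24 + f(4, 3)))² = ((3 - 5)/(-2 + 5*4) + √(-24 - 4*4))² = (-2/(-2 + 20) + √(-24 - 16))² = (-2/18 + √(-40))² = ((1/18)*(-2) + 2*I*√10)² = (-⅑ + 2*I*√10)²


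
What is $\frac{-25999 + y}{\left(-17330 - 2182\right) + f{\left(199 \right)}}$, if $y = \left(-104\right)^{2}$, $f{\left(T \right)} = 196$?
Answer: $\frac{15183}{19316} \approx 0.78603$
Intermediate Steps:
$y = 10816$
$\frac{-25999 + y}{\left(-17330 - 2182\right) + f{\left(199 \right)}} = \frac{-25999 + 10816}{\left(-17330 - 2182\right) + 196} = - \frac{15183}{-19512 + 196} = - \frac{15183}{-19316} = \left(-15183\right) \left(- \frac{1}{19316}\right) = \frac{15183}{19316}$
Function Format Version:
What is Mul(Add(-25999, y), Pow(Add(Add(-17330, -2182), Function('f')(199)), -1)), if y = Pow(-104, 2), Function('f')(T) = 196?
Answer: Rational(15183, 19316) ≈ 0.78603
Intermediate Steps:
y = 10816
Mul(Add(-25999, y), Pow(Add(Add(-17330, -2182), Function('f')(199)), -1)) = Mul(Add(-25999, 10816), Pow(Add(Add(-17330, -2182), 196), -1)) = Mul(-15183, Pow(Add(-19512, 196), -1)) = Mul(-15183, Pow(-19316, -1)) = Mul(-15183, Rational(-1, 19316)) = Rational(15183, 19316)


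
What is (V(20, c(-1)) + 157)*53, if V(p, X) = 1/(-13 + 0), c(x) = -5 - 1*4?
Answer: 108120/13 ≈ 8316.9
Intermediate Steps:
c(x) = -9 (c(x) = -5 - 4 = -9)
V(p, X) = -1/13 (V(p, X) = 1/(-13) = -1/13)
(V(20, c(-1)) + 157)*53 = (-1/13 + 157)*53 = (2040/13)*53 = 108120/13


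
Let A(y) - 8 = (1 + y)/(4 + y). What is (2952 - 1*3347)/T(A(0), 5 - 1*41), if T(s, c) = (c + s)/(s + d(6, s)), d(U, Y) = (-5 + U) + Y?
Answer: 27650/111 ≈ 249.10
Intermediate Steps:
d(U, Y) = -5 + U + Y
A(y) = 8 + (1 + y)/(4 + y)
T(s, c) = (c + s)/(1 + 2*s) (T(s, c) = (c + s)/(s + (-5 + 6 + s)) = (c + s)/(s + (1 + s)) = (c + s)/(1 + 2*s))
(2952 - 1*3347)/T(A(0), 5 - 1*41) = (2952 - 1*3347)/((((5 - 1*41) + 3*(11 + 3*0)/(4 + 0))/(1 + 2*(3*(11 + 3*0)/(4 + 0))))) = (2952 - 3347)/((((5 - 41) + 3*(11 + 0)/4)/(1 + 2*(3*(11 + 0)/4)))) = -395*(1 + 2*(3*(¼)*11))/(-36 + 3*(¼)*11) = -395*(1 + 2*(33/4))/(-36 + 33/4) = -395/(-111/4/(1 + 33/2)) = -395/(-111/4/(35/2)) = -395/((2/35)*(-111/4)) = -395/(-111/70) = -395*(-70/111) = 27650/111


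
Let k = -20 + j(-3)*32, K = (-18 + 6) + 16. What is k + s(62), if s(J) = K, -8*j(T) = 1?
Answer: -20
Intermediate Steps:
j(T) = -⅛ (j(T) = -⅛*1 = -⅛)
K = 4 (K = -12 + 16 = 4)
s(J) = 4
k = -24 (k = -20 - ⅛*32 = -20 - 4 = -24)
k + s(62) = -24 + 4 = -20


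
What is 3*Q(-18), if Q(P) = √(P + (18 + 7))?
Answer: 3*√7 ≈ 7.9373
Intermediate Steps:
Q(P) = √(25 + P) (Q(P) = √(P + 25) = √(25 + P))
3*Q(-18) = 3*√(25 - 18) = 3*√7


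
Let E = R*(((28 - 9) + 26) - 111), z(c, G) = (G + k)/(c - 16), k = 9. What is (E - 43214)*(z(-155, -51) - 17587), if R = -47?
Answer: 40210073840/57 ≈ 7.0544e+8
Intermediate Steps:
z(c, G) = (9 + G)/(-16 + c) (z(c, G) = (G + 9)/(c - 16) = (9 + G)/(-16 + c))
E = 3102 (E = -47*(((28 - 9) + 26) - 111) = -47*((19 + 26) - 111) = -47*(45 - 111) = -47*(-66) = 3102)
(E - 43214)*(z(-155, -51) - 17587) = (3102 - 43214)*((9 - 51)/(-16 - 155) - 17587) = -40112*(-42/(-171) - 17587) = -40112*(-1/171*(-42) - 17587) = -40112*(14/57 - 17587) = -40112*(-1002445/57) = 40210073840/57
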